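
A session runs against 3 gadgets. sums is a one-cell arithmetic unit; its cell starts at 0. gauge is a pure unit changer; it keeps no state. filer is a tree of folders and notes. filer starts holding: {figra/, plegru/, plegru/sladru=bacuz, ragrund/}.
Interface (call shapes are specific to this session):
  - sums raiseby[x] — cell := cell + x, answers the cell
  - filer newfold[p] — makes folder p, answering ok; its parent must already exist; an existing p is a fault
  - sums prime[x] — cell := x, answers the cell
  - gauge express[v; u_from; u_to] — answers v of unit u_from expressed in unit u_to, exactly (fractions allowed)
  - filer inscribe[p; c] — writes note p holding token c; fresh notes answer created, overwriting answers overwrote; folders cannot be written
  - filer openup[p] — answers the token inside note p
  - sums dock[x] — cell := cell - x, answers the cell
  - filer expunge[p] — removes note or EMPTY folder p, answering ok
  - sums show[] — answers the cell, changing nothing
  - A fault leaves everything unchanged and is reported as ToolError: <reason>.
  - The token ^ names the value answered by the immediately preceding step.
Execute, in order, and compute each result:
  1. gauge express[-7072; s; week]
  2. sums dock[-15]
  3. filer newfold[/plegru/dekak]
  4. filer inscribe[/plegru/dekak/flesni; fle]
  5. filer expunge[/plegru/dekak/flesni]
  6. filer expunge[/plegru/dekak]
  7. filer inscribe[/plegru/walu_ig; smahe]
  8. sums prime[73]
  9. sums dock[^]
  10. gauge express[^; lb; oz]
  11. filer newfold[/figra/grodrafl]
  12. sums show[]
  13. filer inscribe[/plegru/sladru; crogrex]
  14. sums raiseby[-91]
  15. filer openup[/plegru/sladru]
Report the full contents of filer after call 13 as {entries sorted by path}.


Answer: {figra/, figra/grodrafl/, plegru/, plegru/sladru=crogrex, plegru/walu_ig=smahe, ragrund/}

Derivation:
Invoking gauge express on v: -7072, u_from: s, u_to: week, → -221/18900.
Now I run sums dock on x: -15, → 15.
Calling filer newfold on p: /plegru/dekak, and see ok.
I call filer inscribe on p: /plegru/dekak/flesni, c: fle: created.
I invoke filer expunge on p: /plegru/dekak/flesni, → ok.
I call filer expunge on p: /plegru/dekak: ok.
Invoking filer inscribe on p: /plegru/walu_ig, c: smahe, giving created.
Next I call sums prime on x: 73, yielding 73.
I call sums dock on x: ^, which returns 0.
I run gauge express on v: ^, u_from: lb, u_to: oz, yielding 0.
Now I run filer newfold on p: /figra/grodrafl, yielding ok.
I call sums show(), giving 0.
Then filer inscribe on p: /plegru/sladru, c: crogrex, and get overwrote.
Calling sums raiseby on x: -91, and get -91.
I invoke filer openup on p: /plegru/sladru, and see crogrex.


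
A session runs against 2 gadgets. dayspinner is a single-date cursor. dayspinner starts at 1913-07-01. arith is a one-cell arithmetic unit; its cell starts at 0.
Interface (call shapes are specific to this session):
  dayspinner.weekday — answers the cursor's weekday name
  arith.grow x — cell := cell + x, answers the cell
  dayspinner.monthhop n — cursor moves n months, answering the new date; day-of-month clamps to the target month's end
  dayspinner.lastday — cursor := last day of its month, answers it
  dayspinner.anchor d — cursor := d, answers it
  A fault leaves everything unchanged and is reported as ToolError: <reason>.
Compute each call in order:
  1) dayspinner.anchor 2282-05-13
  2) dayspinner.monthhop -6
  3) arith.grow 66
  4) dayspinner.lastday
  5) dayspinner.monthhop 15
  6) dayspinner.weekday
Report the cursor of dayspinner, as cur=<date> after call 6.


Answer: cur=2283-02-28

Derivation:
·→ anchor(d→2282-05-13)
·← 2282-05-13
·→ monthhop(n→-6)
·← 2281-11-13
·→ grow(x→66)
·← 66
·→ lastday()
·← 2281-11-30
·→ monthhop(n→15)
·← 2283-02-28
·→ weekday()
·← Wednesday


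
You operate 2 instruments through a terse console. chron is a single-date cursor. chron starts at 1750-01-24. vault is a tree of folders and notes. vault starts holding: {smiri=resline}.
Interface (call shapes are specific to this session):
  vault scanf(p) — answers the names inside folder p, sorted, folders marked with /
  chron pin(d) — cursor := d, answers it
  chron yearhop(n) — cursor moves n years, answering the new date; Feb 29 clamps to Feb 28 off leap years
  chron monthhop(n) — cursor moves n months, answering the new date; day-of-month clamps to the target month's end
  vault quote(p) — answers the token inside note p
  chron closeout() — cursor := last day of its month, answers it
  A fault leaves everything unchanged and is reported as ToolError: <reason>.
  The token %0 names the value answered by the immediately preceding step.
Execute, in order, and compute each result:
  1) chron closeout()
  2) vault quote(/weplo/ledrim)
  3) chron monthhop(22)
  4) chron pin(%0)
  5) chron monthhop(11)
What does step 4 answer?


Answer: 1751-11-30

Derivation:
CALL chron closeout[]
RET  1750-01-31
CALL vault quote[p=/weplo/ledrim]
RET  ToolError: not found
CALL chron monthhop[n=22]
RET  1751-11-30
CALL chron pin[d=%0]
RET  1751-11-30
CALL chron monthhop[n=11]
RET  1752-10-30


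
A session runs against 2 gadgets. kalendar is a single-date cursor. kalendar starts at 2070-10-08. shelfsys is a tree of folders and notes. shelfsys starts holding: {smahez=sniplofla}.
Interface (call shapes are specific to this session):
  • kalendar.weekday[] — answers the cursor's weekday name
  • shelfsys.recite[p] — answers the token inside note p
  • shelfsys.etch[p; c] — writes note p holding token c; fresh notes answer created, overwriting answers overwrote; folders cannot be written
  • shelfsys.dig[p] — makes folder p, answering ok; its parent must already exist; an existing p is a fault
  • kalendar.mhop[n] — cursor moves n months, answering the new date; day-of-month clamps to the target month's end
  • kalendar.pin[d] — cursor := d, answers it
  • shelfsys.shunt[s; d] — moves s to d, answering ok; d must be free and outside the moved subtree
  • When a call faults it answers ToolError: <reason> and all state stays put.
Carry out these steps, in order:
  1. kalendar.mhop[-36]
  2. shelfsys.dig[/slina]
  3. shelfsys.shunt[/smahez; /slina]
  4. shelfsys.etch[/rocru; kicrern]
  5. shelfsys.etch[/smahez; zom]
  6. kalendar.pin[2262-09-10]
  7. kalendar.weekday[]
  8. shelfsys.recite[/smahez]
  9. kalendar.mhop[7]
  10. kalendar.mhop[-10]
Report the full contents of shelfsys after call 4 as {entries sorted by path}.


Answer: {rocru=kicrern, slina/, smahez=sniplofla}

Derivation:
Invoking kalendar.mhop using n→-36, which returns 2067-10-08.
I call shelfsys.dig using p→/slina, yielding ok.
I use shelfsys.shunt using s→/smahez, d→/slina: ToolError: exists.
I invoke shelfsys.etch using p→/rocru, c→kicrern: created.
Then shelfsys.etch using p→/smahez, c→zom: overwrote.
I call kalendar.pin using d→2262-09-10, which returns 2262-09-10.
Invoking kalendar.weekday(), → Wednesday.
I invoke shelfsys.recite using p→/smahez, — result: zom.
I use kalendar.mhop using n→7, giving 2263-04-10.
Next I call kalendar.mhop using n→-10: 2262-06-10.


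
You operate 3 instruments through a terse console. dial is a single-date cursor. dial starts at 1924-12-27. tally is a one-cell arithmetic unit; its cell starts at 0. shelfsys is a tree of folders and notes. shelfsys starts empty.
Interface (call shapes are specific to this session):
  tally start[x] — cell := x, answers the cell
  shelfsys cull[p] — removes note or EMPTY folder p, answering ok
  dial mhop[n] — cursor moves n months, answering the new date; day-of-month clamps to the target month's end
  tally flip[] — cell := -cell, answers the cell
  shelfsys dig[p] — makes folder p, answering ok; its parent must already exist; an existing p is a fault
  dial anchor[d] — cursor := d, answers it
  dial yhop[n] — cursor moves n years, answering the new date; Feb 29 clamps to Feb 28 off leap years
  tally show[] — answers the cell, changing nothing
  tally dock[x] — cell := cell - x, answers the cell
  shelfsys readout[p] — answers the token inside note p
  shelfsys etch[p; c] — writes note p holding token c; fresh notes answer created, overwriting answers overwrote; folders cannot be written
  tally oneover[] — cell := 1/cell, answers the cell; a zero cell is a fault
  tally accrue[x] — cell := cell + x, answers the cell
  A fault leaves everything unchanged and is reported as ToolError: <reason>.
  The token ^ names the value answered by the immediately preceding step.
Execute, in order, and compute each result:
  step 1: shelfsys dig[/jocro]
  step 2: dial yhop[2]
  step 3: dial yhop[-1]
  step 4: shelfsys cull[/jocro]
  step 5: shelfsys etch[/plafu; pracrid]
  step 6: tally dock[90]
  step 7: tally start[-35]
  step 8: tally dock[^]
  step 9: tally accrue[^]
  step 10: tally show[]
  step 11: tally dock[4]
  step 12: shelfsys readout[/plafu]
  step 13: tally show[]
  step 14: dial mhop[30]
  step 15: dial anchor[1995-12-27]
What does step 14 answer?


Answer: 1928-06-27

Derivation:
CALL shelfsys dig[p='/jocro']
RET  ok
CALL dial yhop[n='2']
RET  1926-12-27
CALL dial yhop[n='-1']
RET  1925-12-27
CALL shelfsys cull[p='/jocro']
RET  ok
CALL shelfsys etch[p='/plafu'; c='pracrid']
RET  created
CALL tally dock[x='90']
RET  -90
CALL tally start[x='-35']
RET  -35
CALL tally dock[x='^']
RET  0
CALL tally accrue[x='^']
RET  0
CALL tally show[]
RET  0
CALL tally dock[x='4']
RET  -4
CALL shelfsys readout[p='/plafu']
RET  pracrid
CALL tally show[]
RET  -4
CALL dial mhop[n='30']
RET  1928-06-27
CALL dial anchor[d='1995-12-27']
RET  1995-12-27


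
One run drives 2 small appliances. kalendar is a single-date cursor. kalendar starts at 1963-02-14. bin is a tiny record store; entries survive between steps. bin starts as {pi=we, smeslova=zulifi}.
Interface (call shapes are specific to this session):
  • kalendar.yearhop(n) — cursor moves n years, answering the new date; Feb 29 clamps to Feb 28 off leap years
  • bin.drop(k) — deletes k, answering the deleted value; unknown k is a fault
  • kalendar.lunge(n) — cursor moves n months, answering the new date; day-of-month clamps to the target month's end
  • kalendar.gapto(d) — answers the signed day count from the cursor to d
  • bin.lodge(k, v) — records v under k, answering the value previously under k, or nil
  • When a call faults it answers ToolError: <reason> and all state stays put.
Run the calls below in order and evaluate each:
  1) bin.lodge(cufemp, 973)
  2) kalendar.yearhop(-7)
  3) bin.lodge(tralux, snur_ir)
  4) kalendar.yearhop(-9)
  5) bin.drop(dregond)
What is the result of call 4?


·→ bin.lodge(k='cufemp', v='973')
·← nil
·→ kalendar.yearhop(n='-7')
·← 1956-02-14
·→ bin.lodge(k='tralux', v='snur_ir')
·← nil
·→ kalendar.yearhop(n='-9')
·← 1947-02-14
·→ bin.drop(k='dregond')
·← ToolError: no such key dregond

Answer: 1947-02-14


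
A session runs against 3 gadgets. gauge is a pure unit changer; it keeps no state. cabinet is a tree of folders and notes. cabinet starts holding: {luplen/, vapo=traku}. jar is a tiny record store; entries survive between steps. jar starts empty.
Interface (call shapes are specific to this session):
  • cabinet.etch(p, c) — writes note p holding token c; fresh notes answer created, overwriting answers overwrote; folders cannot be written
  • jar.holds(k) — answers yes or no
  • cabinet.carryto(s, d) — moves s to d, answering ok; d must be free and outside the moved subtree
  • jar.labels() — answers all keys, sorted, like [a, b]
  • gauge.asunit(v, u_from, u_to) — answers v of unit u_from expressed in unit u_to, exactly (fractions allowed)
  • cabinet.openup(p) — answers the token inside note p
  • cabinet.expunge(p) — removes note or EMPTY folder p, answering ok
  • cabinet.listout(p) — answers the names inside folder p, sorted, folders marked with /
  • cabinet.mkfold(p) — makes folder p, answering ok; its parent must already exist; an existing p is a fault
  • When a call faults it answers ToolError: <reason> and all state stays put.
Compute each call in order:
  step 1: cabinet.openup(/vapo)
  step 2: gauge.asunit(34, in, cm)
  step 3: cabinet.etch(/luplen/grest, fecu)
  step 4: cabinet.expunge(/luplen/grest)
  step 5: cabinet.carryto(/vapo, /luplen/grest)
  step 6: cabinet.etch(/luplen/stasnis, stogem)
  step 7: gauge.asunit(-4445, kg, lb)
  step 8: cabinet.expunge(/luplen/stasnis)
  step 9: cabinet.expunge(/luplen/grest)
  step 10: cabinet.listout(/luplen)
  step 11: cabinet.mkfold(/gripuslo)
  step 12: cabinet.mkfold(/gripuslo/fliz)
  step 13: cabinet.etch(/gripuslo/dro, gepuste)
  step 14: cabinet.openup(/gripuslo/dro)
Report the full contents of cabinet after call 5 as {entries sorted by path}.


;; openup(p: /vapo) -> traku
;; asunit(v: 34, u_from: in, u_to: cm) -> 2159/25
;; etch(p: /luplen/grest, c: fecu) -> created
;; expunge(p: /luplen/grest) -> ok
;; carryto(s: /vapo, d: /luplen/grest) -> ok
;; etch(p: /luplen/stasnis, c: stogem) -> created
;; asunit(v: -4445, u_from: kg, u_to: lb) -> -63500000000/6479891
;; expunge(p: /luplen/stasnis) -> ok
;; expunge(p: /luplen/grest) -> ok
;; listout(p: /luplen) -> []
;; mkfold(p: /gripuslo) -> ok
;; mkfold(p: /gripuslo/fliz) -> ok
;; etch(p: /gripuslo/dro, c: gepuste) -> created
;; openup(p: /gripuslo/dro) -> gepuste

Answer: {luplen/, luplen/grest=traku}


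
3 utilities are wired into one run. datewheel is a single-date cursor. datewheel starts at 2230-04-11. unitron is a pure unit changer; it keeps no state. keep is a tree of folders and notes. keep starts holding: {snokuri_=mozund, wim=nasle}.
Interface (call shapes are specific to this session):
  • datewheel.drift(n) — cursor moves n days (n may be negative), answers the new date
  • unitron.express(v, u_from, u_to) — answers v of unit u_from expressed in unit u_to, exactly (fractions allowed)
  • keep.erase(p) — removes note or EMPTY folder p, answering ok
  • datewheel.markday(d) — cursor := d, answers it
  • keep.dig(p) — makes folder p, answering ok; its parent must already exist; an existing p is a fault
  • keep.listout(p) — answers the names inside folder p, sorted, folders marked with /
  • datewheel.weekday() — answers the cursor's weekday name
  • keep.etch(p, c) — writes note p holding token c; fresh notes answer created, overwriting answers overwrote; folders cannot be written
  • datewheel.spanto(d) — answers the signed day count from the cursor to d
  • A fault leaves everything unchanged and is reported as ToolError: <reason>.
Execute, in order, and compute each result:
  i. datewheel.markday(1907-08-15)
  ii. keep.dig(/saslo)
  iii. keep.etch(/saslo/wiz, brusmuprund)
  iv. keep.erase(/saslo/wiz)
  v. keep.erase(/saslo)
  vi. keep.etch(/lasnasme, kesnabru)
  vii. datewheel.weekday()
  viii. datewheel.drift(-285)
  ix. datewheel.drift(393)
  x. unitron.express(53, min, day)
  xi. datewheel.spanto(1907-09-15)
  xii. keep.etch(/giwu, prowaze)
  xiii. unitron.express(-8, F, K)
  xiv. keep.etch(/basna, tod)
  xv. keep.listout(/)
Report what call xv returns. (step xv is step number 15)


Answer: [basna, giwu, lasnasme, snokuri_, wim]

Derivation:
! 1. datewheel.markday(d='1907-08-15') -> 1907-08-15
! 2. keep.dig(p='/saslo') -> ok
! 3. keep.etch(p='/saslo/wiz', c='brusmuprund') -> created
! 4. keep.erase(p='/saslo/wiz') -> ok
! 5. keep.erase(p='/saslo') -> ok
! 6. keep.etch(p='/lasnasme', c='kesnabru') -> created
! 7. datewheel.weekday() -> Thursday
! 8. datewheel.drift(n='-285') -> 1906-11-03
! 9. datewheel.drift(n='393') -> 1907-12-01
! 10. unitron.express(v='53', u_from='min', u_to='day') -> 53/1440
! 11. datewheel.spanto(d='1907-09-15') -> -77
! 12. keep.etch(p='/giwu', c='prowaze') -> created
! 13. unitron.express(v='-8', u_from='F', u_to='K') -> 45167/180
! 14. keep.etch(p='/basna', c='tod') -> created
! 15. keep.listout(p='/') -> [basna, giwu, lasnasme, snokuri_, wim]


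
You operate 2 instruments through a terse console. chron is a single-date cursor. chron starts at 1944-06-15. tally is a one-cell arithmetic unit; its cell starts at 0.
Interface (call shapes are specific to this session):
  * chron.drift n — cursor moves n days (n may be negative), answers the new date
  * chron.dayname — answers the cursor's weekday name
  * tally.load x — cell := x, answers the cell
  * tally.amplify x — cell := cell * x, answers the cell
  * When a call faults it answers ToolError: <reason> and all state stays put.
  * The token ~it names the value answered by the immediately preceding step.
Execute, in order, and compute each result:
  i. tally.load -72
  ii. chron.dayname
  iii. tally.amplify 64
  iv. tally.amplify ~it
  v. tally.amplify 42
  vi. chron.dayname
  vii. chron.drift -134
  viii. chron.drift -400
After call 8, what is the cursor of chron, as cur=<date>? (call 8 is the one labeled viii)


;; tally.load(-72) : -72
;; chron.dayname() : Thursday
;; tally.amplify(64) : -4608
;; tally.amplify(~it) : 21233664
;; tally.amplify(42) : 891813888
;; chron.dayname() : Thursday
;; chron.drift(-134) : 1944-02-02
;; chron.drift(-400) : 1942-12-29

Answer: cur=1942-12-29


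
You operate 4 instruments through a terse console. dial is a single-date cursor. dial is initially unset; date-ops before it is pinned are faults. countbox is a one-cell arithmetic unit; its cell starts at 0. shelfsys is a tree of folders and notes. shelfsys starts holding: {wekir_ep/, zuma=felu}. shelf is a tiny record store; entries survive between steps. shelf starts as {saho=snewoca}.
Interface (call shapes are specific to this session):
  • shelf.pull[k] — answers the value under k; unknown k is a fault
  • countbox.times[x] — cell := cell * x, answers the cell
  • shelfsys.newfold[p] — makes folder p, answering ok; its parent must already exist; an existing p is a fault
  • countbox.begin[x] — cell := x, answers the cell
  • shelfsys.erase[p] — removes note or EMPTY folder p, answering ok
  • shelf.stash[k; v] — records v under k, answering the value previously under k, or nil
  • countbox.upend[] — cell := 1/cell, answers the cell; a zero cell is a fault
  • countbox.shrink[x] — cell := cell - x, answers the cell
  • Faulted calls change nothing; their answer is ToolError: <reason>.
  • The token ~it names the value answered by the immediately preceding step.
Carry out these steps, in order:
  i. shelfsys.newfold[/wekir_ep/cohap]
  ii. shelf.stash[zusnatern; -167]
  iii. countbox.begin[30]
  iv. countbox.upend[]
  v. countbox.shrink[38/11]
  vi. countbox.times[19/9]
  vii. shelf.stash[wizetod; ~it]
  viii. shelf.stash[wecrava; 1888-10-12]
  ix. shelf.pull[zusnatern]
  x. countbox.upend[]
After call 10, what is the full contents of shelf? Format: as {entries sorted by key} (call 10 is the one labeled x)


Do: shelfsys.newfold[p: /wekir_ep/cohap]
See: ok
Do: shelf.stash[k: zusnatern; v: -167]
See: nil
Do: countbox.begin[x: 30]
See: 30
Do: countbox.upend[]
See: 1/30
Do: countbox.shrink[x: 38/11]
See: -1129/330
Do: countbox.times[x: 19/9]
See: -21451/2970
Do: shelf.stash[k: wizetod; v: ~it]
See: nil
Do: shelf.stash[k: wecrava; v: 1888-10-12]
See: nil
Do: shelf.pull[k: zusnatern]
See: -167
Do: countbox.upend[]
See: -2970/21451

Answer: {saho=snewoca, wecrava=1888-10-12, wizetod=-21451/2970, zusnatern=-167}


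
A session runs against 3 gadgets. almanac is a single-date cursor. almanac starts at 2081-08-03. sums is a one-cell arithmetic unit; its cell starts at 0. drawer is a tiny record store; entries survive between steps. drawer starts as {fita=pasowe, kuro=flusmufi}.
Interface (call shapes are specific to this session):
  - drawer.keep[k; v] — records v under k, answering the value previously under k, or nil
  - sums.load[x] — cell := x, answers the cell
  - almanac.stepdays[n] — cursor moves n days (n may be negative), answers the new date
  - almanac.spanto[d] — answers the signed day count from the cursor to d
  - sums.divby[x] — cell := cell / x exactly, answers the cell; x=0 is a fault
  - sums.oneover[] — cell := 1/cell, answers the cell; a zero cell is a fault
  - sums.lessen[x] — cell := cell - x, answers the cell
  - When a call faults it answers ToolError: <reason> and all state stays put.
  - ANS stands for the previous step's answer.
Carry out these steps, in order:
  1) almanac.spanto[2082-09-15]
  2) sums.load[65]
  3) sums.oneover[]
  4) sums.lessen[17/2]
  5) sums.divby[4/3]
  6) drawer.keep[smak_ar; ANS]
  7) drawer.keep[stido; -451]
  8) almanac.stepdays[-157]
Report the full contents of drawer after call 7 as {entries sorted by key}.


Then almanac.spanto on 2082-09-15, and see 408.
I try sums.load on 65, and get 65.
I use sums.oneover(), → 1/65.
Now I run sums.lessen on 17/2, → -1103/130.
Invoking sums.divby on 4/3: -3309/520.
I run drawer.keep on smak_ar, ANS, yielding nil.
I run drawer.keep on stido, -451: nil.
Using almanac.stepdays on -157, → 2081-02-27.

Answer: {fita=pasowe, kuro=flusmufi, smak_ar=-3309/520, stido=-451}


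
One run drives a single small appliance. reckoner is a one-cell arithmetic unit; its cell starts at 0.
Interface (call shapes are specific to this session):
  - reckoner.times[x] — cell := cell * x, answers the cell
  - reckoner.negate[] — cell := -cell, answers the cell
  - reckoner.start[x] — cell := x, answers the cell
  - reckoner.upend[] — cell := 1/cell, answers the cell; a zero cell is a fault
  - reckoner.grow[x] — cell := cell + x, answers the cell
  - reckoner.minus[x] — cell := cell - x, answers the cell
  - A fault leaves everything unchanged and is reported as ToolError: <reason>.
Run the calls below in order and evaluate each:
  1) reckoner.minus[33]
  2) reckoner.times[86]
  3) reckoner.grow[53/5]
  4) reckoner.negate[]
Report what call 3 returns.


Answer: -14137/5

Derivation:
Calling reckoner.minus with x→33, and see -33.
Using reckoner.times with x→86, giving -2838.
I try reckoner.grow with x→53/5, yielding -14137/5.
I run reckoner.negate(): 14137/5.


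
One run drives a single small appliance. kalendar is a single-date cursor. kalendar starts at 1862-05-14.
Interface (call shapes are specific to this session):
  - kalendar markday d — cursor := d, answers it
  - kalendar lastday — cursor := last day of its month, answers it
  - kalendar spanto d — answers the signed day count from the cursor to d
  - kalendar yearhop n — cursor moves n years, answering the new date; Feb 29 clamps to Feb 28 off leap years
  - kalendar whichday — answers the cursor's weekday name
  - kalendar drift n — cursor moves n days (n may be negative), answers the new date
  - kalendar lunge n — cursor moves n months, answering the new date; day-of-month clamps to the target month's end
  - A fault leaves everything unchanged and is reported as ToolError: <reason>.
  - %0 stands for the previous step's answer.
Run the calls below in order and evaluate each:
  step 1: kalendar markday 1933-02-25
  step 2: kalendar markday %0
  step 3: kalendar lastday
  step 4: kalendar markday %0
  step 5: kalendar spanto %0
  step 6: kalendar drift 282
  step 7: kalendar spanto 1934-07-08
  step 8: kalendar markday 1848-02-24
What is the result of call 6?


==> kalendar markday(d=1933-02-25)
<== 1933-02-25
==> kalendar markday(d=%0)
<== 1933-02-25
==> kalendar lastday()
<== 1933-02-28
==> kalendar markday(d=%0)
<== 1933-02-28
==> kalendar spanto(d=%0)
<== 0
==> kalendar drift(n=282)
<== 1933-12-07
==> kalendar spanto(d=1934-07-08)
<== 213
==> kalendar markday(d=1848-02-24)
<== 1848-02-24

Answer: 1933-12-07


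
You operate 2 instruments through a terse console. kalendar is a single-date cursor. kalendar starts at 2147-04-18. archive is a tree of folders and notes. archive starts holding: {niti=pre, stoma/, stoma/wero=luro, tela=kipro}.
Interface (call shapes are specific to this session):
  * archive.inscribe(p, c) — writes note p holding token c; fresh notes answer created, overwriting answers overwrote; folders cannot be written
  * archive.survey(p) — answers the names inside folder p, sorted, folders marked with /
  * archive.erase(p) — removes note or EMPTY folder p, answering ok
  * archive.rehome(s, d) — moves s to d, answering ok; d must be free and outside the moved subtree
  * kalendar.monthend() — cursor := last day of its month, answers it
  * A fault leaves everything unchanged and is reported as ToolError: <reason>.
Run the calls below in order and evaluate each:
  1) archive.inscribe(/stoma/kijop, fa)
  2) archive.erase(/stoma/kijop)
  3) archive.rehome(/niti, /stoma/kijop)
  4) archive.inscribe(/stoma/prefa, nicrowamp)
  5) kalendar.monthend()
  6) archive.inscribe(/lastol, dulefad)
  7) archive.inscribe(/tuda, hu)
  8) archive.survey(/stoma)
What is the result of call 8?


CALL archive.inscribe[p='/stoma/kijop'; c='fa']
RET  created
CALL archive.erase[p='/stoma/kijop']
RET  ok
CALL archive.rehome[s='/niti'; d='/stoma/kijop']
RET  ok
CALL archive.inscribe[p='/stoma/prefa'; c='nicrowamp']
RET  created
CALL kalendar.monthend[]
RET  2147-04-30
CALL archive.inscribe[p='/lastol'; c='dulefad']
RET  created
CALL archive.inscribe[p='/tuda'; c='hu']
RET  created
CALL archive.survey[p='/stoma']
RET  [kijop, prefa, wero]

Answer: [kijop, prefa, wero]


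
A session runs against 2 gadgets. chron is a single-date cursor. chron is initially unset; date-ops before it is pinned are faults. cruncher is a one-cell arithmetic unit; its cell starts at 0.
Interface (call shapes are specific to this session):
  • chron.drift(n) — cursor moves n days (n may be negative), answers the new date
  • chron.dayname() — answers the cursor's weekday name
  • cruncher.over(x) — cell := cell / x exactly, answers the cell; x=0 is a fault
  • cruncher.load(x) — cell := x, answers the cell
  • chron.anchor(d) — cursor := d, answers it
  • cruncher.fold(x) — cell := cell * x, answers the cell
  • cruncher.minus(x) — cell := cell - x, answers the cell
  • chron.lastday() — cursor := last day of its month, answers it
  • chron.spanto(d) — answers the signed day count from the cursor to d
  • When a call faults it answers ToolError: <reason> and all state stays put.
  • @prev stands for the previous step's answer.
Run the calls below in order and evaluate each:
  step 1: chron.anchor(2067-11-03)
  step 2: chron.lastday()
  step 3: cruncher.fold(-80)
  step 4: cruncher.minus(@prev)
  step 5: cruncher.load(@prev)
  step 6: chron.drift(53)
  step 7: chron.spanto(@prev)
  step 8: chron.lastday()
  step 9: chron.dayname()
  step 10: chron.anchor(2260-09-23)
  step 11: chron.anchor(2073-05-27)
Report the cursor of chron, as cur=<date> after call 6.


Answer: cur=2068-01-22

Derivation:
Now I run anchor(2067-11-03), yielding 2067-11-03.
Calling lastday, → 2067-11-30.
I invoke fold(-80), which returns 0.
I try minus(@prev), → 0.
I try load(@prev), giving 0.
I use drift(53), and get 2068-01-22.
Then spanto(@prev), which returns 0.
Using lastday, which returns 2068-01-31.
Then dayname(), yielding Tuesday.
I invoke anchor(2260-09-23), — result: 2260-09-23.
I invoke anchor(2073-05-27), — result: 2073-05-27.


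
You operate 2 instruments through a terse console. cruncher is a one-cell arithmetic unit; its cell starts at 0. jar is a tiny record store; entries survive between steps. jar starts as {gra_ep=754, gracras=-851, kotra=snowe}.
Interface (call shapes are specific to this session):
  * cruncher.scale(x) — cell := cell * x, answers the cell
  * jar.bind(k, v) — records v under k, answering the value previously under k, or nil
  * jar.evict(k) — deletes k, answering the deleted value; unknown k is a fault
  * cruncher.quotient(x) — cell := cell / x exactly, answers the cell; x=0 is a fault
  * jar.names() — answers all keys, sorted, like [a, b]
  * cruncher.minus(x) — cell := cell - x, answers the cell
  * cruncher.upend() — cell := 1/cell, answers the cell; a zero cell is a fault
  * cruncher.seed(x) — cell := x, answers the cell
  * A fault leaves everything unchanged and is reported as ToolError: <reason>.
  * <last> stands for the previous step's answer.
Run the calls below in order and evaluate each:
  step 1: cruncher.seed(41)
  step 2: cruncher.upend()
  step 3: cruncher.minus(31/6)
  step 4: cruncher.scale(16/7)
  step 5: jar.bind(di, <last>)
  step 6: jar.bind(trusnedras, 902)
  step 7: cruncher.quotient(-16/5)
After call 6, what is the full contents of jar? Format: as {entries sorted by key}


Answer: {di=-10120/861, gra_ep=754, gracras=-851, kotra=snowe, trusnedras=902}

Derivation:
;; 1. cruncher.seed(x: 41) -> 41
;; 2. cruncher.upend() -> 1/41
;; 3. cruncher.minus(x: 31/6) -> -1265/246
;; 4. cruncher.scale(x: 16/7) -> -10120/861
;; 5. jar.bind(k: di, v: <last>) -> nil
;; 6. jar.bind(k: trusnedras, v: 902) -> nil
;; 7. cruncher.quotient(x: -16/5) -> 6325/1722


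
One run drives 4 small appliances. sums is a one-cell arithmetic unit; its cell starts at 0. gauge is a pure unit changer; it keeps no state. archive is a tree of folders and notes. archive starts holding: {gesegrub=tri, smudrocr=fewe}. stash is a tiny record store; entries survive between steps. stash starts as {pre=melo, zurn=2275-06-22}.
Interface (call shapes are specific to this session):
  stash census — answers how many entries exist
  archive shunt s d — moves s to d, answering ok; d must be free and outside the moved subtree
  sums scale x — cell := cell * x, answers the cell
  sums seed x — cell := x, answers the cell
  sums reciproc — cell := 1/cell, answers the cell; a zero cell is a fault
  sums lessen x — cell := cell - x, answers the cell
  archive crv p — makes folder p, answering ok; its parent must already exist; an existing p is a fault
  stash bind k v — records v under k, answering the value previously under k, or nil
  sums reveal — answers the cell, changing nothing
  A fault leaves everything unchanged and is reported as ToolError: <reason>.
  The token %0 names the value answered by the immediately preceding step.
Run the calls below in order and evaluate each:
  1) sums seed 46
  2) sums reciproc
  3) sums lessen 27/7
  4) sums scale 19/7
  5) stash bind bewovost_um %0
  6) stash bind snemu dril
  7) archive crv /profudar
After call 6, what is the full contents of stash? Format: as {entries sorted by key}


Act: sums seed[46]
Obs: 46
Act: sums reciproc[]
Obs: 1/46
Act: sums lessen[27/7]
Obs: -1235/322
Act: sums scale[19/7]
Obs: -23465/2254
Act: stash bind[bewovost_um; %0]
Obs: nil
Act: stash bind[snemu; dril]
Obs: nil
Act: archive crv[/profudar]
Obs: ok

Answer: {bewovost_um=-23465/2254, pre=melo, snemu=dril, zurn=2275-06-22}


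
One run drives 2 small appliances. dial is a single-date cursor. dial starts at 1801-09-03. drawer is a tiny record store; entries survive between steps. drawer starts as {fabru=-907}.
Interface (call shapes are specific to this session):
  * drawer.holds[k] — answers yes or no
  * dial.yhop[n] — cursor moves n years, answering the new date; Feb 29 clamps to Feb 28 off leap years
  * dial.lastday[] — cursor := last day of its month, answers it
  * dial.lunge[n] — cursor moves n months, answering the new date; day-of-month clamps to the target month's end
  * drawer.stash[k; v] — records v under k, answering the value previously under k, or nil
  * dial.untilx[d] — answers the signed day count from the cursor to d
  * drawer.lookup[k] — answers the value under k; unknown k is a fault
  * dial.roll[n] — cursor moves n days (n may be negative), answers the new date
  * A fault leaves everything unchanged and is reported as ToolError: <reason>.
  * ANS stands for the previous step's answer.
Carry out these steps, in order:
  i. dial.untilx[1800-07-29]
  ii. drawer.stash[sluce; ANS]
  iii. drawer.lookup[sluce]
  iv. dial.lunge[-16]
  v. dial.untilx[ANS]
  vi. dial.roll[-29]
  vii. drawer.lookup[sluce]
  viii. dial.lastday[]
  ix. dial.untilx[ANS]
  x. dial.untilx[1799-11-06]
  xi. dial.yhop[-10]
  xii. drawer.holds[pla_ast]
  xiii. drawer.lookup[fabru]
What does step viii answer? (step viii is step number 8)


% dial.untilx d→1800-07-29
[out] -401
% drawer.stash k→sluce v→ANS
[out] nil
% drawer.lookup k→sluce
[out] -401
% dial.lunge n→-16
[out] 1800-05-03
% dial.untilx d→ANS
[out] 0
% dial.roll n→-29
[out] 1800-04-04
% drawer.lookup k→sluce
[out] -401
% dial.lastday
[out] 1800-04-30
% dial.untilx d→ANS
[out] 0
% dial.untilx d→1799-11-06
[out] -175
% dial.yhop n→-10
[out] 1790-04-30
% drawer.holds k→pla_ast
[out] no
% drawer.lookup k→fabru
[out] -907

Answer: 1800-04-30


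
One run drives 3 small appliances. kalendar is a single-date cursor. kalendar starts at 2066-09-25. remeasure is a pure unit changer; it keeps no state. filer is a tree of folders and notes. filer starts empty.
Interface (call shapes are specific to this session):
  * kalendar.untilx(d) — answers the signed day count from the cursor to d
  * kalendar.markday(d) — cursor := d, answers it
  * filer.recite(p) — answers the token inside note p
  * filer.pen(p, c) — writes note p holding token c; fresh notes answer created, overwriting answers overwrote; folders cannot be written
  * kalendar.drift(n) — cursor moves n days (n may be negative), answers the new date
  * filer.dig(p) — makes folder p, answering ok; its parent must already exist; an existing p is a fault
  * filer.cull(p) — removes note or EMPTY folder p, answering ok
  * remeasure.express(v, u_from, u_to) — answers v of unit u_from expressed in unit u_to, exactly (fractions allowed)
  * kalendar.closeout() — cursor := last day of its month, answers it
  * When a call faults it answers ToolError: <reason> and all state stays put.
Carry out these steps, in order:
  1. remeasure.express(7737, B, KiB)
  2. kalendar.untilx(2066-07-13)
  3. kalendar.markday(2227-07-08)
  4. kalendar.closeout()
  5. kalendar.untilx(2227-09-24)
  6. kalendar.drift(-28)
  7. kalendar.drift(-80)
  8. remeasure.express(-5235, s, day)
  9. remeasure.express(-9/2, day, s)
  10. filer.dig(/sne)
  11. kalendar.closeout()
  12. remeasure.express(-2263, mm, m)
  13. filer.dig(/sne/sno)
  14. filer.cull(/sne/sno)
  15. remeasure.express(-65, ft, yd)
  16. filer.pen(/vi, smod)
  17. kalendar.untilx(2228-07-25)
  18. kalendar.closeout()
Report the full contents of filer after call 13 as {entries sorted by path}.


;; 1. express(v→7737, u_from→B, u_to→KiB) -> 7737/1024
;; 2. untilx(d→2066-07-13) -> -74
;; 3. markday(d→2227-07-08) -> 2227-07-08
;; 4. closeout() -> 2227-07-31
;; 5. untilx(d→2227-09-24) -> 55
;; 6. drift(n→-28) -> 2227-07-03
;; 7. drift(n→-80) -> 2227-04-14
;; 8. express(v→-5235, u_from→s, u_to→day) -> -349/5760
;; 9. express(v→-9/2, u_from→day, u_to→s) -> -388800
;; 10. dig(p→/sne) -> ok
;; 11. closeout() -> 2227-04-30
;; 12. express(v→-2263, u_from→mm, u_to→m) -> -2263/1000
;; 13. dig(p→/sne/sno) -> ok
;; 14. cull(p→/sne/sno) -> ok
;; 15. express(v→-65, u_from→ft, u_to→yd) -> -65/3
;; 16. pen(p→/vi, c→smod) -> created
;; 17. untilx(d→2228-07-25) -> 452
;; 18. closeout() -> 2227-04-30

Answer: {sne/, sne/sno/}


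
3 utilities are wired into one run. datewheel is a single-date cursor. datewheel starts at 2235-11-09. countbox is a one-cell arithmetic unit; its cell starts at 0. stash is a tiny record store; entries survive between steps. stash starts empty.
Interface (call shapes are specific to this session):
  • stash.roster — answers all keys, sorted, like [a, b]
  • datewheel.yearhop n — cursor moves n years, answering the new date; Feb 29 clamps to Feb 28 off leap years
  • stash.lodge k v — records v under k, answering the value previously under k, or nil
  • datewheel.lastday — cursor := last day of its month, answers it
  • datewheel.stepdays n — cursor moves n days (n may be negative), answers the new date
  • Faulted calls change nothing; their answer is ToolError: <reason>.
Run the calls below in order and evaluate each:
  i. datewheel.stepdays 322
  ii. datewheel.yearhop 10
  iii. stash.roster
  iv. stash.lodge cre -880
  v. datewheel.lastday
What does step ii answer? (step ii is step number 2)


Answer: 2246-09-26

Derivation:
Step: stepdays[322]
Result: 2236-09-26
Step: yearhop[10]
Result: 2246-09-26
Step: roster[]
Result: []
Step: lodge[cre; -880]
Result: nil
Step: lastday[]
Result: 2246-09-30


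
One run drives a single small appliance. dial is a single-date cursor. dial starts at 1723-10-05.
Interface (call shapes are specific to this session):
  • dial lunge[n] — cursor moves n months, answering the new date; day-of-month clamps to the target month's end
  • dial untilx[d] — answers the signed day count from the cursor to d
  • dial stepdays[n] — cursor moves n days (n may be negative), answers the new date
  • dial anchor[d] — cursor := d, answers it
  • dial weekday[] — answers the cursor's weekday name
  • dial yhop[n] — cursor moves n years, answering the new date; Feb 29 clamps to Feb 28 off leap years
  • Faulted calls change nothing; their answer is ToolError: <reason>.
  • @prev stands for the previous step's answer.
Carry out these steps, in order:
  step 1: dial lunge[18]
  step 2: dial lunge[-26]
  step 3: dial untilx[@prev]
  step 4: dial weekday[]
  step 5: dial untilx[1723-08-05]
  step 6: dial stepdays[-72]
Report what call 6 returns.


Answer: 1722-11-25

Derivation:
[in] dial lunge n: 18
:: 1725-04-05
[in] dial lunge n: -26
:: 1723-02-05
[in] dial untilx d: @prev
:: 0
[in] dial weekday
:: Friday
[in] dial untilx d: 1723-08-05
:: 181
[in] dial stepdays n: -72
:: 1722-11-25


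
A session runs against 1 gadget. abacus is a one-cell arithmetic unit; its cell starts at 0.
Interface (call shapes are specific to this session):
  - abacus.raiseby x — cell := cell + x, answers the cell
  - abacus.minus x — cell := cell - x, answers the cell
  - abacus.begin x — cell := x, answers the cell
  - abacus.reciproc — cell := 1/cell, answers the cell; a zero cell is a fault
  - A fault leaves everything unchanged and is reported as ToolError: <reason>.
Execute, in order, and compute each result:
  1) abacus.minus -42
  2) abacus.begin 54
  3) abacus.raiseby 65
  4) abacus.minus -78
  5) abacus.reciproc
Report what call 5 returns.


! 1. abacus.minus(x→-42) == 42
! 2. abacus.begin(x→54) == 54
! 3. abacus.raiseby(x→65) == 119
! 4. abacus.minus(x→-78) == 197
! 5. abacus.reciproc() == 1/197

Answer: 1/197


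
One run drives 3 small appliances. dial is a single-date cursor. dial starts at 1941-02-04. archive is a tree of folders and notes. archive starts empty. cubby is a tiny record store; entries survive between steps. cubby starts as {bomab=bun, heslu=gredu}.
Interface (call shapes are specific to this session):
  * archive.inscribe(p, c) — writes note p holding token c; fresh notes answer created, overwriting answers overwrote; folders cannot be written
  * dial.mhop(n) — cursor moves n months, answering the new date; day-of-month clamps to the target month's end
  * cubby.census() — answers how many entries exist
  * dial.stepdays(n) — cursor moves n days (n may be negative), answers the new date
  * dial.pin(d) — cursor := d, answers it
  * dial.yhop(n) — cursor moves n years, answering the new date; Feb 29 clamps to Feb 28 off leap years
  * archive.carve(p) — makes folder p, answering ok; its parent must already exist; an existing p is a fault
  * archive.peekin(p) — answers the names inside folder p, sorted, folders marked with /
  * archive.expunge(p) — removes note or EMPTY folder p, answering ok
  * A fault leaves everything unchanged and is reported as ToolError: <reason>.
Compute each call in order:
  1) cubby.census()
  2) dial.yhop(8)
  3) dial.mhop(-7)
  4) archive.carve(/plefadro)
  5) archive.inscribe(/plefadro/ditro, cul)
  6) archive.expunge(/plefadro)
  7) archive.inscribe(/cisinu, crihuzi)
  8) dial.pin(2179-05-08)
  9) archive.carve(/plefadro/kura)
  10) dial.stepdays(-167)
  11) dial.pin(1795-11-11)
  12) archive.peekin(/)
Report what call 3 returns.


>>> cubby.census
= 2
>>> dial.yhop n: 8
= 1949-02-04
>>> dial.mhop n: -7
= 1948-07-04
>>> archive.carve p: /plefadro
= ok
>>> archive.inscribe p: /plefadro/ditro c: cul
= created
>>> archive.expunge p: /plefadro
= ToolError: not empty
>>> archive.inscribe p: /cisinu c: crihuzi
= created
>>> dial.pin d: 2179-05-08
= 2179-05-08
>>> archive.carve p: /plefadro/kura
= ok
>>> dial.stepdays n: -167
= 2178-11-22
>>> dial.pin d: 1795-11-11
= 1795-11-11
>>> archive.peekin p: /
= [cisinu, plefadro/]

Answer: 1948-07-04
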